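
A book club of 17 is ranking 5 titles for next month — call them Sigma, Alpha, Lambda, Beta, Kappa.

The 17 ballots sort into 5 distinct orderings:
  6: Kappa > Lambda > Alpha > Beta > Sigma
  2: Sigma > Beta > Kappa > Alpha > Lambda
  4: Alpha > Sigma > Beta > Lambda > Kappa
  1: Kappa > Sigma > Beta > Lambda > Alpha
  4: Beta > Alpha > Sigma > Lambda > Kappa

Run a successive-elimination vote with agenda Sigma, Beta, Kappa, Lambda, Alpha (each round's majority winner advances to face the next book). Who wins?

Round 1: Sigma vs Beta — 7–10, Beta advances.
Round 2: Beta vs Kappa — 10–7, Beta advances.
Round 3: Beta vs Lambda — 11–6, Beta advances.
Round 4: Beta vs Alpha — 7–10, Alpha advances.
The agenda winner is Alpha.

Alpha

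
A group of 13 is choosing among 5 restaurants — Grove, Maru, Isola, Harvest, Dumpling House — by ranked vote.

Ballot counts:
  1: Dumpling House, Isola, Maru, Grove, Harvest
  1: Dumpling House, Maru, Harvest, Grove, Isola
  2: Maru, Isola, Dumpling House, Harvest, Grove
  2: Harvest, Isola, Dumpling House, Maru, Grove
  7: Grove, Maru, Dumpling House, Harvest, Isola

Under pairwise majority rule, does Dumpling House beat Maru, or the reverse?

Maru

Ballots ranking Dumpling House above Maru: 1 + 1 + 2 = 4.
Ballots ranking Maru above Dumpling House: 13 − 4 = 9.
Maru wins the head-to-head 9–4.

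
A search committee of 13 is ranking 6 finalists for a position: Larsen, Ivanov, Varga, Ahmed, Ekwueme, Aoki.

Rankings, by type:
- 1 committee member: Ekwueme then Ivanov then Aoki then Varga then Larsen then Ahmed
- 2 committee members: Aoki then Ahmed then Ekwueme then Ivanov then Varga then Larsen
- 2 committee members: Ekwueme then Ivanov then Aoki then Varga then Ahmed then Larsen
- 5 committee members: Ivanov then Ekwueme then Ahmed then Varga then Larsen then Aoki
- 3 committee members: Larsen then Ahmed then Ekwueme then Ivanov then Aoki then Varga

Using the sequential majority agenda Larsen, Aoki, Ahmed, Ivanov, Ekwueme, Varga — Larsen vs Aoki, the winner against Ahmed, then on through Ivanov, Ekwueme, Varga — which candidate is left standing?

Ekwueme

Round 1: Larsen vs Aoki — 8–5, Larsen advances.
Round 2: Larsen vs Ahmed — 4–9, Ahmed advances.
Round 3: Ahmed vs Ivanov — 5–8, Ivanov advances.
Round 4: Ivanov vs Ekwueme — 5–8, Ekwueme advances.
Round 5: Ekwueme vs Varga — 13–0, Ekwueme advances.
Ekwueme survives the agenda.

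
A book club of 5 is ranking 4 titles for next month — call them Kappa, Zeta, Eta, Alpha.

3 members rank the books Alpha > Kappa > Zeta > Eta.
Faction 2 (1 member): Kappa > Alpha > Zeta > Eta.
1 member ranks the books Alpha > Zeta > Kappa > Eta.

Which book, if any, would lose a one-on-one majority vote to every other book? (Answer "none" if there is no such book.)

Eta

Head-to-head results (5 members):
Kappa vs Zeta: Kappa preferred on 3+1 = 4 ballots; Kappa wins 4–1.
Kappa vs Eta: 5 to 0, Kappa.
Kappa vs Alpha: Kappa is ranked higher on 1 ballot, Alpha on 4. Alpha wins 4–1.
Zeta–Eta: Zeta 5–0.
Zeta–Alpha: Alpha 5–0.
Eta vs Alpha: 0 for Eta, 5 for Alpha — Alpha by 5–0.
Eta loses to every other book — it is the Condorcet loser.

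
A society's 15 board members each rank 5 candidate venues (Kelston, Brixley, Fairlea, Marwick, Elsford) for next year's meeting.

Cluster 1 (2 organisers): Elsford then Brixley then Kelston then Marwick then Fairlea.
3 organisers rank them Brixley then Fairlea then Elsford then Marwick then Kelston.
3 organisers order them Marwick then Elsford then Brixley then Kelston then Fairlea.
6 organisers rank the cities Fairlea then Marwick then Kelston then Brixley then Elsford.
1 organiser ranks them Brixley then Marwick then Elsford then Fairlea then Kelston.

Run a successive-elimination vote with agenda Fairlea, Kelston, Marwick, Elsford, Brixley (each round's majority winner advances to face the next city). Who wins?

Brixley

Round 1: Fairlea vs Kelston — 10–5, Fairlea advances.
Round 2: Fairlea vs Marwick — 9–6, Fairlea advances.
Round 3: Fairlea vs Elsford — 9–6, Fairlea advances.
Round 4: Fairlea vs Brixley — 6–9, Brixley advances.
Brixley survives the agenda.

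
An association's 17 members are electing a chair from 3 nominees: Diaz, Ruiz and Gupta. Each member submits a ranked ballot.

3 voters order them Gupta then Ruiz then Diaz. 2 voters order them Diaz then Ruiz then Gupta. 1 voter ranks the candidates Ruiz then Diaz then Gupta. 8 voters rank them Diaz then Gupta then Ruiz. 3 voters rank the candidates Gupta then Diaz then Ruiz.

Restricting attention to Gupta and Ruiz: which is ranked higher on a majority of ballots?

Gupta

Ballots ranking Gupta above Ruiz: 3 + 8 + 3 = 14.
Ballots ranking Ruiz above Gupta: 17 − 14 = 3.
Gupta wins the head-to-head 14–3.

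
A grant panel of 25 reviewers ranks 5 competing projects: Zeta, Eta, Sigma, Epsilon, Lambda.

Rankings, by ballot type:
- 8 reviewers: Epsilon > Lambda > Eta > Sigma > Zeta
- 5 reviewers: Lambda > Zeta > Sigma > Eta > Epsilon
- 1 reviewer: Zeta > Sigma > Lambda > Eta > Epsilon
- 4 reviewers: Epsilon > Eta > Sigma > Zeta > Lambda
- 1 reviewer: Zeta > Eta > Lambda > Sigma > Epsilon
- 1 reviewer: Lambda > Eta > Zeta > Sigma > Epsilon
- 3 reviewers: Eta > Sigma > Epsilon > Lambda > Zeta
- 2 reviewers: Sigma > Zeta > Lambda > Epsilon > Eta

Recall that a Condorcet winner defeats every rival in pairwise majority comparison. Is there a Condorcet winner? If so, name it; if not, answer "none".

none

Pairwise majorities:
Zeta–Eta: Eta 16–9.
Zeta vs Sigma: Sigma, 17–8.
Zeta–Epsilon: Epsilon 15–10.
Zeta vs Lambda: Lambda, 17–8.
Eta vs Sigma: Eta, 17–8.
Eta vs Epsilon: Epsilon wins 14–11.
Eta vs Lambda: Lambda, 17–8.
Sigma vs Epsilon: Sigma, 13–12.
Sigma–Lambda: Lambda 15–10.
Epsilon vs Lambda: Epsilon wins 15–10.
Every project loses at least once (Zeta loses to Eta; Eta loses to Epsilon; Sigma loses to Eta; Epsilon loses to Sigma; Lambda loses to Epsilon). The majority relation contains the cycle Eta > Sigma > Epsilon > Eta, so there is no Condorcet winner.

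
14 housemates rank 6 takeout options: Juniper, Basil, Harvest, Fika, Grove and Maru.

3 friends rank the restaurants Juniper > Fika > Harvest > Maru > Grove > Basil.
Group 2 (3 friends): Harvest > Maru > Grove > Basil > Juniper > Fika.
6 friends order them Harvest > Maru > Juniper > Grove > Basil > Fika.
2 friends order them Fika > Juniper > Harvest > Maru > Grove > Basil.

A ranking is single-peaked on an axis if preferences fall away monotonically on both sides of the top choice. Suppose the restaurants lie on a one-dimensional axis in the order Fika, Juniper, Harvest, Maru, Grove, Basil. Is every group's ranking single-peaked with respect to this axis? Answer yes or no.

Axis positions: Fika=1, Juniper=2, Harvest=3, Maru=4, Grove=5, Basil=6.
Group 1 (peak Juniper at position 2): ranking walks positions 2-1-3-4-5-6, expanding outward from the peak — single-peaked.
Group 2 (peak Harvest at position 3): ranking walks positions 3-4-5-6-2-1, expanding outward from the peak — single-peaked.
Group 3 (peak Harvest at position 3): ranking walks positions 3-4-2-5-6-1, expanding outward from the peak — single-peaked.
Group 4 (peak Fika at position 1): ranking walks positions 1-2-3-4-5-6, expanding outward from the peak — single-peaked.
Every ranking is single-peaked on this axis.

yes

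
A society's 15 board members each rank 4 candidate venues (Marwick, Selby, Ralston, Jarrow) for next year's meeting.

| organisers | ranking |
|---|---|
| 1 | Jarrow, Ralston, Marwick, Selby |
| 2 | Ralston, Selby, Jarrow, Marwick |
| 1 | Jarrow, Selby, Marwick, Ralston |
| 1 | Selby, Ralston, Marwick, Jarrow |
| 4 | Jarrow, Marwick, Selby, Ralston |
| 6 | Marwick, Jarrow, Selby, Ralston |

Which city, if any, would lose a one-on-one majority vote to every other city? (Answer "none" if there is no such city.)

Ralston

Pairwise majorities:
Marwick vs Selby: Marwick is ranked higher on 1+4+6 = 11 ballots, Selby on 4. Marwick wins 11–4.
Marwick vs Ralston: Marwick is ranked higher on 1+4+6 = 11 ballots, Ralston on 4. Marwick wins 11–4.
Marwick vs Jarrow: Jarrow wins 8–7.
Selby vs Ralston: 1+1+4+6 = 12 for Selby, 3 for Ralston — Selby by 12–3.
Selby–Jarrow: Jarrow 12–3.
Ralston–Jarrow: Jarrow 12–3.
Ralston loses to every other city — it is the Condorcet loser.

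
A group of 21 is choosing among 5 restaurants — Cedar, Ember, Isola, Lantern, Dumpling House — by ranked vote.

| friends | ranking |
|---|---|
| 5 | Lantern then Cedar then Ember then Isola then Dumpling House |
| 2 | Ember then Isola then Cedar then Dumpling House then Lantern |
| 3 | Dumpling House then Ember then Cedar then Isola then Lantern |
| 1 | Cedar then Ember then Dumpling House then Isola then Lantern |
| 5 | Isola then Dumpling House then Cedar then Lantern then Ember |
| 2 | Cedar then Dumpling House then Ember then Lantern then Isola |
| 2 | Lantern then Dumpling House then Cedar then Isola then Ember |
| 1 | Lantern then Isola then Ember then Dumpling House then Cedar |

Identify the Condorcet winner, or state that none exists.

none

Check each pair by majority over 21 ballots:
Cedar vs Ember: Cedar wins 15–6.
Cedar–Isola: Cedar 13–8.
Cedar–Lantern: Cedar 13–8.
Cedar vs Dumpling House: Dumpling House wins 11–10.
Ember–Isola: Ember 13–8.
Ember vs Lantern: Lantern, 13–8.
Ember vs Dumpling House: Dumpling House wins 12–9.
Isola vs Lantern: Isola, 11–10.
Isola–Dumpling House: Isola 13–8.
Lantern vs Dumpling House: Dumpling House wins 13–8.
Each restaurant drops at least one matchup (Cedar loses to Dumpling House; Ember loses to Cedar; Isola loses to Cedar; Lantern loses to Cedar; Dumpling House loses to Isola); the cycle Cedar > Isola > Dumpling House > Cedar rules out a Condorcet winner.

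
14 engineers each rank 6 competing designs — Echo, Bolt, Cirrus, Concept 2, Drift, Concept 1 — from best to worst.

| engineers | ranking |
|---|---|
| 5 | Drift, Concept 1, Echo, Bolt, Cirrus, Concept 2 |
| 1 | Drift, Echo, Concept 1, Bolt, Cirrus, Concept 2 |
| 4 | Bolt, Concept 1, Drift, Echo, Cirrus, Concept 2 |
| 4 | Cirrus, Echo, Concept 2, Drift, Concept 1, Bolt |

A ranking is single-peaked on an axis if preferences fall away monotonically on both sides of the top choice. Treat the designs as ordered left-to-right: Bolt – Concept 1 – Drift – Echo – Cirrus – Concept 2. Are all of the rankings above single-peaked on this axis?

Axis positions: Bolt=1, Concept 1=2, Drift=3, Echo=4, Cirrus=5, Concept 2=6.
Type 1 (peak Drift at position 3): ranking walks positions 3-2-4-1-5-6, expanding outward from the peak — single-peaked.
Type 2 (peak Drift at position 3): ranking walks positions 3-4-2-1-5-6, expanding outward from the peak — single-peaked.
Type 3 (peak Bolt at position 1): ranking walks positions 1-2-3-4-5-6, expanding outward from the peak — single-peaked.
Type 4 (peak Cirrus at position 5): ranking walks positions 5-4-6-3-2-1, expanding outward from the peak — single-peaked.
Every ranking is single-peaked on this axis.

yes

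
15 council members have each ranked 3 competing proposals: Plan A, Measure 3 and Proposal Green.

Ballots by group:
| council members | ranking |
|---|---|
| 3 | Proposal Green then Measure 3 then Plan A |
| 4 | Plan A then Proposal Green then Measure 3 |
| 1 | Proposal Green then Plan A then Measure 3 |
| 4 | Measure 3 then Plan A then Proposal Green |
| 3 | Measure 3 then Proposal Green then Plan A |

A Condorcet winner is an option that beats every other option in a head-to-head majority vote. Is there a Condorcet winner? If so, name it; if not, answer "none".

none

Head-to-head results (15 council members):
Plan A vs Measure 3: 4+1 = 5 for Plan A, 10 for Measure 3 — Measure 3 by 10–5.
Plan A vs Proposal Green: Plan A preferred on 4+4 = 8 ballots; Plan A wins 8–7.
Measure 3 vs Proposal Green: 4+3 = 7 for Measure 3, 8 for Proposal Green — Proposal Green by 8–7.
Each option drops at least one matchup (Plan A loses to Measure 3; Measure 3 loses to Proposal Green; Proposal Green loses to Plan A); the cycle Plan A > Proposal Green > Measure 3 > Plan A rules out a Condorcet winner.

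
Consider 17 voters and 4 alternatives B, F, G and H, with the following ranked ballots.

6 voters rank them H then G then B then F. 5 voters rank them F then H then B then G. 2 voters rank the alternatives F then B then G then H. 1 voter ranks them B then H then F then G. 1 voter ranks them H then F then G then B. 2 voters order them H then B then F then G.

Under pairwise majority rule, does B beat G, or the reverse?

B

Ballots ranking B above G: 5 + 2 + 1 + 2 = 10.
Ballots ranking G above B: 17 − 10 = 7.
B wins the head-to-head 10–7.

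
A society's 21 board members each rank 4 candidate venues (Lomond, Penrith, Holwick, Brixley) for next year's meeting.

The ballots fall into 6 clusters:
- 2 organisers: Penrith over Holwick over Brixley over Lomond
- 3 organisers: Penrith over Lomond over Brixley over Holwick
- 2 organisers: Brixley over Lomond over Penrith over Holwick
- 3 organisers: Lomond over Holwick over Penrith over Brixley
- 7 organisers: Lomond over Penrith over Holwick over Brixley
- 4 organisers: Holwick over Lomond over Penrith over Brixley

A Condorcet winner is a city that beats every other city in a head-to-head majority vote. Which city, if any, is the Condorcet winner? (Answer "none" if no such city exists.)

Head-to-head results (21 organisers):
Lomond vs Penrith: Lomond wins 16–5.
Lomond vs Holwick: Lomond, 15–6.
Lomond vs Brixley: Lomond wins 17–4.
Penrith–Holwick: Penrith 14–7.
Penrith vs Brixley: Penrith, 19–2.
Holwick vs Brixley: Holwick wins 16–5.
Lomond beats each of Penrith, Holwick, Brixley — Lomond is the Condorcet winner.

Lomond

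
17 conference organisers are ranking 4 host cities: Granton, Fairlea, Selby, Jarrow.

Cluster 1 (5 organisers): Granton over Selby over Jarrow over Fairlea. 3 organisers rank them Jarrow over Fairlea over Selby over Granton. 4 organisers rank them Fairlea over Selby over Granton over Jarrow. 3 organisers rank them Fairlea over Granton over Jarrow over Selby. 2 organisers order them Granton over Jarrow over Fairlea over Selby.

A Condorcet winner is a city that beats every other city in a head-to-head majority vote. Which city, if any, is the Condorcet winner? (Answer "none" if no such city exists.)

Check each pair by majority over 17 ballots:
Granton vs Fairlea: Granton is ranked higher on 5+2 = 7 ballots, Fairlea on 10. Fairlea wins 10–7.
Granton vs Selby: Granton preferred on 5+3+2 = 10 ballots; Granton wins 10–7.
Granton vs Jarrow: Granton is ranked higher on 5+4+3+2 = 14 ballots, Jarrow on 3. Granton wins 14–3.
Fairlea vs Selby: Fairlea wins 12–5.
Fairlea–Jarrow: Jarrow 10–7.
Selby vs Jarrow: Selby, 9–8.
No city is unbeaten: Granton loses to Fairlea; Fairlea loses to Jarrow; Selby loses to Granton; Jarrow loses to Granton. In particular Granton beats Jarrow beats Fairlea beats Granton is a majority cycle — no Condorcet winner exists.

none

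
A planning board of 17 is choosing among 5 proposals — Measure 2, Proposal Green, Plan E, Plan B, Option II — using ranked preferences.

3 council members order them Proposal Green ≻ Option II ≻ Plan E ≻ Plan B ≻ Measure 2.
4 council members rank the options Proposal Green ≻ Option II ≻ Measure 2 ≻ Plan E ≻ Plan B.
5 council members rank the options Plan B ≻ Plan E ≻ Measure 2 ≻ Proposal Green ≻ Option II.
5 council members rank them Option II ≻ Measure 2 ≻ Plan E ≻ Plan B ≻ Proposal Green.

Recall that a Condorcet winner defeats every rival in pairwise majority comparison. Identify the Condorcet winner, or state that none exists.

none

Check each pair by majority over 17 ballots:
Measure 2 vs Proposal Green: 10 to 7, Measure 2.
Measure 2 vs Plan E: Measure 2 is ranked higher on 4+5 = 9 ballots, Plan E on 8. Measure 2 wins 9–8.
Measure 2 vs Plan B: Measure 2 is ranked higher on 4+5 = 9 ballots, Plan B on 8. Measure 2 wins 9–8.
Measure 2 vs Option II: Measure 2 preferred on 5 ballots; Option II wins 12–5.
Proposal Green vs Plan E: 3+4 = 7 for Proposal Green, 10 for Plan E — Plan E by 10–7.
Proposal Green vs Plan B: Proposal Green is ranked higher on 3+4 = 7 ballots, Plan B on 10. Plan B wins 10–7.
Proposal Green vs Option II: Proposal Green preferred on 3+4+5 = 12 ballots; Proposal Green wins 12–5.
Plan E vs Plan B: Plan E is ranked higher on 3+4+5 = 12 ballots, Plan B on 5. Plan E wins 12–5.
Plan E vs Option II: 5 for Plan E, 12 for Option II — Option II by 12–5.
Plan B vs Option II: 5 for Plan B, 12 for Option II — Option II by 12–5.
No option is unbeaten: Measure 2 loses to Option II; Proposal Green loses to Measure 2; Plan E loses to Measure 2; Plan B loses to Measure 2; Option II loses to Proposal Green. In particular Measure 2 beats Proposal Green beats Option II beats Measure 2 is a majority cycle — no Condorcet winner exists.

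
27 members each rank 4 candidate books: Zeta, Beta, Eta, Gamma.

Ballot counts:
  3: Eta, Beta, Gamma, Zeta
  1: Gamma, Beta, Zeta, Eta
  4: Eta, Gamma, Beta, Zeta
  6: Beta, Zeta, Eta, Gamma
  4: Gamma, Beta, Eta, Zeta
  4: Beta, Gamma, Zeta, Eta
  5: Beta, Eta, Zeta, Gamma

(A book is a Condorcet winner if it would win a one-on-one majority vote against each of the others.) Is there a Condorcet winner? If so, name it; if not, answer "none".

Beta

Pairwise majorities:
Zeta vs Beta: Zeta preferred on 0 ballots; Beta wins 27–0.
Zeta vs Eta: 1+6+4 = 11 for Zeta, 16 for Eta — Eta by 16–11.
Zeta vs Gamma: 11 to 16, Gamma.
Beta vs Eta: 20 to 7, Beta.
Beta vs Gamma: Beta preferred on 3+6+4+5 = 18 ballots; Beta wins 18–9.
Eta vs Gamma: Eta preferred on 3+4+6+5 = 18 ballots; Eta wins 18–9.
Beta beats each of Zeta, Eta, Gamma — Beta is the Condorcet winner.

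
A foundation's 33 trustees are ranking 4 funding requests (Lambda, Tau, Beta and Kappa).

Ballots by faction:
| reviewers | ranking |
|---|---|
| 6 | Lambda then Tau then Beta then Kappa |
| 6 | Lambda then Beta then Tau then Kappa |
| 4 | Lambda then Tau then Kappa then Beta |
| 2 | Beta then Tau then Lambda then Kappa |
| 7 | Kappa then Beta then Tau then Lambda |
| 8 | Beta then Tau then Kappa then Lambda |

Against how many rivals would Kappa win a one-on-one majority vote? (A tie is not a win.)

0

Kappa against each rival (33 reviewers):
Kappa vs Lambda: Lambda, 18–15.
Kappa vs Tau: Kappa is ranked higher on 7 ballots, Tau on 26. Tau wins 26–7.
Kappa vs Beta: 4+7 = 11 for Kappa, 22 for Beta — Beta by 22–11.
Kappa beats no one; loses to Lambda, Tau, Beta — 0 pairwise wins.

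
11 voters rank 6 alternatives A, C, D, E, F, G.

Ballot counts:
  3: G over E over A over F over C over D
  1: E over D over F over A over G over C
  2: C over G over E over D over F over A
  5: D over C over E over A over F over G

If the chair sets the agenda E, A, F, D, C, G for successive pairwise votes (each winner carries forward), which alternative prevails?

C

Round 1: E vs A — 11–0, E advances.
Round 2: E vs F — 11–0, E advances.
Round 3: E vs D — 6–5, E advances.
Round 4: E vs C — 4–7, C advances.
Round 5: C vs G — 7–4, C advances.
C survives the agenda.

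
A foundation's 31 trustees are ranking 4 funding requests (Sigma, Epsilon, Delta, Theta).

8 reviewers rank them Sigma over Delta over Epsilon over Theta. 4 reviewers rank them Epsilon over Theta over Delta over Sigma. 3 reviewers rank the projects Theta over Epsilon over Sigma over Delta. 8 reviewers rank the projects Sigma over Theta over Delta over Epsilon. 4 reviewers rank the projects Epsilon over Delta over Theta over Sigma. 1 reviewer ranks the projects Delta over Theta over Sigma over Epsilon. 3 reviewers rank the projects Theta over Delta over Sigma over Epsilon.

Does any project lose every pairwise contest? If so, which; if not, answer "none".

none

Head-to-head results (31 reviewers):
Sigma–Epsilon: Sigma 20–11.
Sigma vs Delta: Sigma wins 19–12.
Sigma–Theta: Sigma 16–15.
Epsilon vs Delta: Delta, 20–11.
Epsilon vs Theta: 8+4+4 = 16 for Epsilon, 15 for Theta — Epsilon by 16–15.
Delta vs Theta: 8+4+1 = 13 for Delta, 18 for Theta — Theta by 18–13.
Each project has at least one pairwise win (Sigma beats Epsilon; Epsilon beats Theta; Delta beats Epsilon; Theta beats Delta) — no Condorcet loser.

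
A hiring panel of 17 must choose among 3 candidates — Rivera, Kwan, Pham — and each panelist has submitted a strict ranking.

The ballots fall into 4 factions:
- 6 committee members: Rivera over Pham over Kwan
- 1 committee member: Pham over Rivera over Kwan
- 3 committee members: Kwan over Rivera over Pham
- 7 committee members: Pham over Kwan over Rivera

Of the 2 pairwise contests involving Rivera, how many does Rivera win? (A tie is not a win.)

1

Rivera against each rival (17 committee members):
Rivera vs Kwan: Rivera is ranked higher on 6+1 = 7 ballots, Kwan on 10. Kwan wins 10–7.
Rivera vs Pham: Rivera preferred on 6+3 = 9 ballots; Rivera wins 9–8.
Rivera beats Pham; loses to Kwan — 1 pairwise win.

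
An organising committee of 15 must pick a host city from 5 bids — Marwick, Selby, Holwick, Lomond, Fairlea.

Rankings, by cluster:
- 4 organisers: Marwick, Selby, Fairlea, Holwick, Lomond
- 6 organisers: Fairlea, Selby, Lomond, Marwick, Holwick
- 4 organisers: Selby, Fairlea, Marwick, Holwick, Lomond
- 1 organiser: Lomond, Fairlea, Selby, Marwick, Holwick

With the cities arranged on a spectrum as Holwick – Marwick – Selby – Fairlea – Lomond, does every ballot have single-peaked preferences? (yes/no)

Axis positions: Holwick=1, Marwick=2, Selby=3, Fairlea=4, Lomond=5.
Cluster 1 (peak Marwick at position 2): ranking walks positions 2-3-4-1-5, expanding outward from the peak — single-peaked.
Cluster 2 (peak Fairlea at position 4): ranking walks positions 4-3-5-2-1, expanding outward from the peak — single-peaked.
Cluster 3 (peak Selby at position 3): ranking walks positions 3-4-2-1-5, expanding outward from the peak — single-peaked.
Cluster 4 (peak Lomond at position 5): ranking walks positions 5-4-3-2-1, expanding outward from the peak — single-peaked.
Every ranking is single-peaked on this axis.

yes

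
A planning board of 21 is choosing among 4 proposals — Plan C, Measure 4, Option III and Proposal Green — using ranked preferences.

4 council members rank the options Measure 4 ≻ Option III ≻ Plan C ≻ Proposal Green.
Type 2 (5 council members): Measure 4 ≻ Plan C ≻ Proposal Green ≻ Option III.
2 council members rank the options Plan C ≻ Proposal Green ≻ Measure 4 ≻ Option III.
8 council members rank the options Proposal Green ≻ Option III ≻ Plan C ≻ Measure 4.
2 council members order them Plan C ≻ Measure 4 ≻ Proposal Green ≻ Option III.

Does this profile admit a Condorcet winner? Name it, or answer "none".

Pairwise majorities:
Plan C vs Measure 4: Plan C wins 12–9.
Plan C–Option III: Option III 12–9.
Plan C vs Proposal Green: Plan C, 13–8.
Measure 4–Option III: Measure 4 13–8.
Measure 4 vs Proposal Green: Measure 4 wins 11–10.
Option III vs Proposal Green: Proposal Green wins 17–4.
Every option loses at least once (Plan C loses to Option III; Measure 4 loses to Plan C; Option III loses to Measure 4; Proposal Green loses to Plan C). The majority relation contains the cycle Plan C → Measure 4 → Option III → Plan C, so there is no Condorcet winner.

none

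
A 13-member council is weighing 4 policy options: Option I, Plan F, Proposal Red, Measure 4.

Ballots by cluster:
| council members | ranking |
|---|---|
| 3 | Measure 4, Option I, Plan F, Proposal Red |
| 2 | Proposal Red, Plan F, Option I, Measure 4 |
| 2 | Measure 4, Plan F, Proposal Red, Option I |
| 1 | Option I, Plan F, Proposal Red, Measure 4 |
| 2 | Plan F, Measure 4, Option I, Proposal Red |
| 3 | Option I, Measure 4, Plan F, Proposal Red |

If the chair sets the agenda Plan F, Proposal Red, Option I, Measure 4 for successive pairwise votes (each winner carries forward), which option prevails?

Measure 4

Round 1: Plan F vs Proposal Red — 11–2, Plan F advances.
Round 2: Plan F vs Option I — 6–7, Option I advances.
Round 3: Option I vs Measure 4 — 6–7, Measure 4 advances.
The agenda winner is Measure 4.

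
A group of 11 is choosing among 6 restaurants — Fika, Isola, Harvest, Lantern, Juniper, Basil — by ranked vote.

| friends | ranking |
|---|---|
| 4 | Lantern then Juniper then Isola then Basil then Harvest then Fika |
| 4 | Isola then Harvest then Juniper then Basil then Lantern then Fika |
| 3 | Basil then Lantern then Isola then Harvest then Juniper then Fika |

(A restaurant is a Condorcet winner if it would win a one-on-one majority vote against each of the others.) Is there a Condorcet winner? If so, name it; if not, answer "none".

none

Pairwise majorities:
Fika vs Isola: 0 for Fika, 11 for Isola — Isola by 11–0.
Fika vs Harvest: Fika preferred on 0 ballots; Harvest wins 11–0.
Fika vs Lantern: Fika is ranked higher on 0 ballots, Lantern on 11. Lantern wins 11–0.
Fika vs Juniper: Fika preferred on 0 ballots; Juniper wins 11–0.
Fika vs Basil: Fika is ranked higher on 0 ballots, Basil on 11. Basil wins 11–0.
Isola vs Harvest: 11 to 0, Isola.
Isola vs Lantern: Isola is ranked higher on 4 ballots, Lantern on 7. Lantern wins 7–4.
Isola vs Juniper: 7 to 4, Isola.
Isola vs Basil: Isola preferred on 4+4 = 8 ballots; Isola wins 8–3.
Harvest vs Lantern: 4 for Harvest, 7 for Lantern — Lantern by 7–4.
Harvest vs Juniper: 7 to 4, Harvest.
Harvest vs Basil: 4 for Harvest, 7 for Basil — Basil by 7–4.
Lantern vs Juniper: Lantern is ranked higher on 4+3 = 7 ballots, Juniper on 4. Lantern wins 7–4.
Lantern vs Basil: Lantern preferred on 4 ballots; Basil wins 7–4.
Juniper vs Basil: 8 to 3, Juniper.
No restaurant is unbeaten: Fika loses to Isola; Isola loses to Lantern; Harvest loses to Isola; Lantern loses to Basil; Juniper loses to Isola; Basil loses to Isola. In particular Isola → Basil → Lantern → Isola is a majority cycle — no Condorcet winner exists.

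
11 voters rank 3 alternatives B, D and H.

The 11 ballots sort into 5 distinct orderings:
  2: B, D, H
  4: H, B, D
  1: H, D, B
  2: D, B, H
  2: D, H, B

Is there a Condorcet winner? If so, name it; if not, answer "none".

Head-to-head results (11 voters):
B vs D: 6 to 5, B.
B vs H: 4 to 7, H.
D vs H: 2+2+2 = 6 for D, 5 for H — D by 6–5.
No alternative is unbeaten: B loses to H; D loses to B; H loses to D. In particular B → D → H → B is a majority cycle — no Condorcet winner exists.

none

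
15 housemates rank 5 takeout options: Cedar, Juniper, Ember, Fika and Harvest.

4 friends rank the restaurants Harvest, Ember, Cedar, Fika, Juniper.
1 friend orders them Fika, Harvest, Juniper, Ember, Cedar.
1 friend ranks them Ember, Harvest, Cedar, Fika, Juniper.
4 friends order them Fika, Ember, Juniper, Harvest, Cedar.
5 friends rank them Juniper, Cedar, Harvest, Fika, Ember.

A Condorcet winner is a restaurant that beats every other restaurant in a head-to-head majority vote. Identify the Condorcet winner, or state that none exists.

Head-to-head results (15 friends):
Cedar–Juniper: Juniper 10–5.
Cedar–Ember: Ember 10–5.
Cedar vs Fika: 10 to 5, Cedar.
Cedar vs Harvest: 5 for Cedar, 10 for Harvest — Harvest by 10–5.
Juniper vs Ember: 6 to 9, Ember.
Juniper vs Fika: Juniper preferred on 5 ballots; Fika wins 10–5.
Juniper vs Harvest: Juniper preferred on 4+5 = 9 ballots; Juniper wins 9–6.
Ember vs Fika: Fika wins 10–5.
Ember vs Harvest: Harvest wins 10–5.
Fika vs Harvest: Fika preferred on 1+4 = 5 ballots; Harvest wins 10–5.
Each restaurant drops at least one matchup (Cedar loses to Juniper; Juniper loses to Ember; Ember loses to Fika; Fika loses to Cedar; Harvest loses to Juniper); the cycle Cedar → Fika → Juniper → Cedar rules out a Condorcet winner.

none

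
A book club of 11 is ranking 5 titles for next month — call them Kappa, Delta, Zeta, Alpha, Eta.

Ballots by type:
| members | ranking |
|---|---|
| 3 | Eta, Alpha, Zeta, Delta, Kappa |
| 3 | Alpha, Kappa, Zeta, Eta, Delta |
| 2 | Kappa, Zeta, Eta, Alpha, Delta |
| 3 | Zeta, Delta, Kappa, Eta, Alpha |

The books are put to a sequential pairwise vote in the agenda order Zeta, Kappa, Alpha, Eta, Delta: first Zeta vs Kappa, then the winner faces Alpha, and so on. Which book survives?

Round 1: Zeta vs Kappa — 6–5, Zeta advances.
Round 2: Zeta vs Alpha — 5–6, Alpha advances.
Round 3: Alpha vs Eta — 3–8, Eta advances.
Round 4: Eta vs Delta — 8–3, Eta advances.
Eta survives the agenda.

Eta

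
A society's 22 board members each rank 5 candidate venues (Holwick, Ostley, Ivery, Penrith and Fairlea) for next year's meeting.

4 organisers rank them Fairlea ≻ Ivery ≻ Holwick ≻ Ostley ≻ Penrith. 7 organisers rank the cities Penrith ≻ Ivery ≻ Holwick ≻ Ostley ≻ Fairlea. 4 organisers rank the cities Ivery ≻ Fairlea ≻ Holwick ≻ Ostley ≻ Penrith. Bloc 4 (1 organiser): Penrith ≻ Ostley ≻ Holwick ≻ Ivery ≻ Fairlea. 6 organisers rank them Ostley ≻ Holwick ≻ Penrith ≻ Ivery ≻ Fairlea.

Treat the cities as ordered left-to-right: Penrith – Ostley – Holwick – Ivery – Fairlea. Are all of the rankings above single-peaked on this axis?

Axis positions: Penrith=1, Ostley=2, Holwick=3, Ivery=4, Fairlea=5.
Bloc 1 (peak Fairlea at position 5): ranking walks positions 5-4-3-2-1, expanding outward from the peak — single-peaked.
Bloc 2: ranking walks positions 1-4-3-2-5; Ivery is ranked above Ostley even though Ostley lies between Ivery and the peak Penrith on the axis — preferences dip and rise again. Not single-peaked.
Bloc 3 (peak Ivery at position 4): ranking walks positions 4-5-3-2-1, expanding outward from the peak — single-peaked.
Bloc 4 (peak Penrith at position 1): ranking walks positions 1-2-3-4-5, expanding outward from the peak — single-peaked.
Bloc 5 (peak Ostley at position 2): ranking walks positions 2-3-1-4-5, expanding outward from the peak — single-peaked.
Bloc 2 violates single-peakedness, so the profile is not single-peaked on this axis.

no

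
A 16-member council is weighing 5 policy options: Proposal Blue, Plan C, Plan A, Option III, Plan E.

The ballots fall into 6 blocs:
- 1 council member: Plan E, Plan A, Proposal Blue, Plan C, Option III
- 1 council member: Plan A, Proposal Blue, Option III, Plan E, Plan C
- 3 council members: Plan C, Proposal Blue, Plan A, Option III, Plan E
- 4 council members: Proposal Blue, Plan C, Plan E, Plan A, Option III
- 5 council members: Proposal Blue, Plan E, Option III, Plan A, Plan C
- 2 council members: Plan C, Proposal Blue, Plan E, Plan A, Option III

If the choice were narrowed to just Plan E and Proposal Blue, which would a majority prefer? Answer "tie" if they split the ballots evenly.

Ballots ranking Plan E above Proposal Blue: 1.
Ballots ranking Proposal Blue above Plan E: 16 − 1 = 15.
Proposal Blue wins the head-to-head 15–1.

Proposal Blue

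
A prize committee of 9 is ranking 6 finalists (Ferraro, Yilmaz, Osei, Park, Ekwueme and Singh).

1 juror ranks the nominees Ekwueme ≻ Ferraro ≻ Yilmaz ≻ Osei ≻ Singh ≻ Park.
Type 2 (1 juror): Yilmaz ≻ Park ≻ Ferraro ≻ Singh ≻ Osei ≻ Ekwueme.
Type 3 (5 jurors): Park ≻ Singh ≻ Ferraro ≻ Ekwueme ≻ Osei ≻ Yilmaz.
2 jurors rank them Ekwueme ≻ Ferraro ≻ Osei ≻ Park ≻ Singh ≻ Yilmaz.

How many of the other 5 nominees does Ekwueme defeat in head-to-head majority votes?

Ekwueme against each rival (9 jurors):
Ekwueme vs Ferraro: Ekwueme preferred on 1+2 = 3 ballots; Ferraro wins 6–3.
Ekwueme vs Yilmaz: Ekwueme wins 8–1.
Ekwueme vs Osei: Ekwueme wins 8–1.
Ekwueme vs Park: Park wins 6–3.
Ekwueme vs Singh: Singh wins 6–3.
Ekwueme beats Yilmaz, Osei; loses to Ferraro, Park, Singh — 2 pairwise wins.

2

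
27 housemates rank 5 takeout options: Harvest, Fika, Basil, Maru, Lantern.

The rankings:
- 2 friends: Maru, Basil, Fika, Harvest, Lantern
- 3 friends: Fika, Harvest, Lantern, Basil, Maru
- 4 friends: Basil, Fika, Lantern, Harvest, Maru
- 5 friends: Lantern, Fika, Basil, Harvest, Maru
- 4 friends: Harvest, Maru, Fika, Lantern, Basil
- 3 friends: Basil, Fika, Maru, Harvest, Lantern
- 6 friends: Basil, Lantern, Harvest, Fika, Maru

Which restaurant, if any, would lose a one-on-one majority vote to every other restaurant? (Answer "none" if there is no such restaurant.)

Pairwise majorities:
Harvest vs Fika: Fika wins 17–10.
Harvest vs Basil: Harvest preferred on 3+4 = 7 ballots; Basil wins 20–7.
Harvest vs Maru: Harvest wins 22–5.
Harvest–Lantern: Lantern 15–12.
Fika–Basil: Basil 15–12.
Fika vs Maru: 21 to 6, Fika.
Fika vs Lantern: Fika wins 16–11.
Basil vs Maru: Basil preferred on 3+4+5+3+6 = 21 ballots; Basil wins 21–6.
Basil vs Lantern: Basil, 15–12.
Maru–Lantern: Lantern 18–9.
Maru is beaten in every head-to-head and is the Condorcet loser.

Maru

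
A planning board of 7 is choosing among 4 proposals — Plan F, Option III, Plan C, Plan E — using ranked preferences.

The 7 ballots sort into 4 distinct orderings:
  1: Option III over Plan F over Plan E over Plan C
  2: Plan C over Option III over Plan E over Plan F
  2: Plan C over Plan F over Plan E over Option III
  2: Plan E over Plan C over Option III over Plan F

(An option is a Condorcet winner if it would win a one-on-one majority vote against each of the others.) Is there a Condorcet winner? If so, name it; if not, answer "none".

Plan C

Check each pair by majority over 7 ballots:
Plan F vs Option III: Option III wins 5–2.
Plan F vs Plan C: 1 for Plan F, 6 for Plan C — Plan C by 6–1.
Plan F vs Plan E: Plan E wins 4–3.
Option III vs Plan C: 1 to 6, Plan C.
Option III vs Plan E: Plan E, 4–3.
Plan C–Plan E: Plan C 4–3.
Only Plan C has no losses; Plan C is the Condorcet winner.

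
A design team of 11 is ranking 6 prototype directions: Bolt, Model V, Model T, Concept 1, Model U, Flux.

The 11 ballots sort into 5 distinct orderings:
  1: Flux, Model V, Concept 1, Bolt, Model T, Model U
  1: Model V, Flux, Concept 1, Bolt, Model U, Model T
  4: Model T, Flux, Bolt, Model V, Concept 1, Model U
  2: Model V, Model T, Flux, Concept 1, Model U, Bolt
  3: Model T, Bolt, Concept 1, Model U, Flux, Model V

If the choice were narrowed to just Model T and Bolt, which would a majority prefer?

Ballots ranking Model T above Bolt: 4 + 2 + 3 = 9.
Ballots ranking Bolt above Model T: 11 − 9 = 2.
Model T wins the head-to-head 9–2.

Model T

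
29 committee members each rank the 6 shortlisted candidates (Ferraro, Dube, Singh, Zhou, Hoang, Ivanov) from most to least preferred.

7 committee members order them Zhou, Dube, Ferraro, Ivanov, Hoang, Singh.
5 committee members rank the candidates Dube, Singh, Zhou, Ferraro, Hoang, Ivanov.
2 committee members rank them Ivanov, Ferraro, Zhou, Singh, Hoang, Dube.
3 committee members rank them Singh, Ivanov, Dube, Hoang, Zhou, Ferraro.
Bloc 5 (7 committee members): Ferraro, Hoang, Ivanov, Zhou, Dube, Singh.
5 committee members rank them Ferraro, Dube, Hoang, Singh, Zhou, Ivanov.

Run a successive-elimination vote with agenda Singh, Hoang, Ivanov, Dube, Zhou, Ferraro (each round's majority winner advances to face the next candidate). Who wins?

Round 1: Singh vs Hoang — 10–19, Hoang advances.
Round 2: Hoang vs Ivanov — 17–12, Hoang advances.
Round 3: Hoang vs Dube — 9–20, Dube advances.
Round 4: Dube vs Zhou — 13–16, Zhou advances.
Round 5: Zhou vs Ferraro — 15–14, Zhou advances.
Zhou survives the agenda.

Zhou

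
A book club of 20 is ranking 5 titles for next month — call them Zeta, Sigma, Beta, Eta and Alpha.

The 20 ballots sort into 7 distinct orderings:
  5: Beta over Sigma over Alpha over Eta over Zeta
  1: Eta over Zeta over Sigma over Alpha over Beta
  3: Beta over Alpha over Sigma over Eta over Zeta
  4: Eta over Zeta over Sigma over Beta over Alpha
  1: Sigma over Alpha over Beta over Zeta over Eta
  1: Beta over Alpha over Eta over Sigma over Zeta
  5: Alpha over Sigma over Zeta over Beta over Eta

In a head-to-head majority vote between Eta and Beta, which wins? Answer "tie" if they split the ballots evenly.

Ballots ranking Eta above Beta: 1 + 4 = 5.
Ballots ranking Beta above Eta: 20 − 5 = 15.
Beta wins the head-to-head 15–5.

Beta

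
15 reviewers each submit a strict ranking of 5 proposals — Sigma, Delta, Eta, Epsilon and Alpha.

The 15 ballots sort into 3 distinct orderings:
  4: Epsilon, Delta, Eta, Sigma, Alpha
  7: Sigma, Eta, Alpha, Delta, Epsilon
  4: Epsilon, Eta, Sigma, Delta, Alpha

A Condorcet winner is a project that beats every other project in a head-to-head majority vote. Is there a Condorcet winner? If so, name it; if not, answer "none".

Epsilon

Check each pair by majority over 15 ballots:
Sigma vs Delta: Sigma wins 11–4.
Sigma vs Eta: Eta wins 8–7.
Sigma–Epsilon: Epsilon 8–7.
Sigma vs Alpha: Sigma, 15–0.
Delta vs Eta: Eta, 11–4.
Delta vs Epsilon: Epsilon wins 8–7.
Delta vs Alpha: Delta wins 8–7.
Eta vs Epsilon: Epsilon wins 8–7.
Eta vs Alpha: Eta, 15–0.
Epsilon vs Alpha: Epsilon, 8–7.
Epsilon defeats every rival head-to-head and is the Condorcet winner.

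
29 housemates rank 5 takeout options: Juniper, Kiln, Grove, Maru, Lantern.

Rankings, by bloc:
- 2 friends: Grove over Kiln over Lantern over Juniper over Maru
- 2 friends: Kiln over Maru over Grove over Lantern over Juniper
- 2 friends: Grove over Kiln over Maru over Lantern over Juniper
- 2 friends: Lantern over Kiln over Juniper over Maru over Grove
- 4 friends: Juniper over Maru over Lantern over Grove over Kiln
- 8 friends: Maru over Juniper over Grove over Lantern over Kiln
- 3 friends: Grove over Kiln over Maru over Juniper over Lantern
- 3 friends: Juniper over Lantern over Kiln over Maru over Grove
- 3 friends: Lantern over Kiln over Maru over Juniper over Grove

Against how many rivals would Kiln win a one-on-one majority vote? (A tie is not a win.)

1

Kiln against each rival (29 friends):
Kiln–Juniper: Juniper 15–14.
Kiln–Grove: Grove 19–10.
Kiln vs Maru: Kiln wins 17–12.
Kiln vs Lantern: Lantern wins 20–9.
Kiln beats Maru; loses to Juniper, Grove, Lantern — 1 pairwise win.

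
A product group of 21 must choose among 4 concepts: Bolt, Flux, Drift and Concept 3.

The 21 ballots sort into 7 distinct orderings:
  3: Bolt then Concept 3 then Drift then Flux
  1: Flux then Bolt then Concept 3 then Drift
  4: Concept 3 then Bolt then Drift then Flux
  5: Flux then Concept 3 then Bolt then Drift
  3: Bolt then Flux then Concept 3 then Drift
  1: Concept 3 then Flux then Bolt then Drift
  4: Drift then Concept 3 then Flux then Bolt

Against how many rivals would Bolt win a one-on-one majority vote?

1

Bolt against each rival (21 engineers):
Bolt–Flux: Flux 11–10.
Bolt vs Drift: 17 to 4, Bolt.
Bolt vs Concept 3: 7 to 14, Concept 3.
Bolt beats Drift; loses to Flux, Concept 3 — 1 pairwise win.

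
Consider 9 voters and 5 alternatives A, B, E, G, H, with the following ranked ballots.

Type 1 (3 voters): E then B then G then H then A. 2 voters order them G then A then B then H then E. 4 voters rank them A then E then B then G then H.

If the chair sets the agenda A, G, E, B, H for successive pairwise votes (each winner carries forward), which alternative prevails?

E

Round 1: A vs G — 4–5, G advances.
Round 2: G vs E — 2–7, E advances.
Round 3: E vs B — 7–2, E advances.
Round 4: E vs H — 7–2, E advances.
The agenda winner is E.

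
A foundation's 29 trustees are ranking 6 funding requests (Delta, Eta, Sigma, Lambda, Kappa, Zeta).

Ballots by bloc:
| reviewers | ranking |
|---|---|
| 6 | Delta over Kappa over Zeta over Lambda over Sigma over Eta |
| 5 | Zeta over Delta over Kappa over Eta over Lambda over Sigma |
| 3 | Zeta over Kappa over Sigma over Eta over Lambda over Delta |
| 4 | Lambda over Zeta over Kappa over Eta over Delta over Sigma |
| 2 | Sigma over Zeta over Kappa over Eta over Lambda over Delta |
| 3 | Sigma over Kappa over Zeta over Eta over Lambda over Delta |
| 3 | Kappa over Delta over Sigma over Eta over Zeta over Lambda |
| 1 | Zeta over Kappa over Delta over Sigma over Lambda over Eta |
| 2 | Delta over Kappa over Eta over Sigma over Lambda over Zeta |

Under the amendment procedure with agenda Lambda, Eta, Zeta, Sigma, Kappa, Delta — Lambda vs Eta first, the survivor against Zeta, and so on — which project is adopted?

Round 1: Lambda vs Eta — 11–18, Eta advances.
Round 2: Eta vs Zeta — 5–24, Zeta advances.
Round 3: Zeta vs Sigma — 19–10, Zeta advances.
Round 4: Zeta vs Kappa — 15–14, Zeta advances.
Round 5: Zeta vs Delta — 18–11, Zeta advances.
The agenda winner is Zeta.

Zeta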